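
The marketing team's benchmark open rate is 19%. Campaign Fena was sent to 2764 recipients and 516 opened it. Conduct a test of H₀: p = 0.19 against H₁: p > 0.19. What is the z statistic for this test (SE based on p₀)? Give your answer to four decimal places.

p̂ = 516/2764 ≈ 0.186686.
SE = √(p₀(1−p₀)/n) = √(0.1539/2764) = 0.007462.
z = (0.186686 − 0.19)/0.007462 = -0.003314/0.007462 = -0.4441.

z = -0.4441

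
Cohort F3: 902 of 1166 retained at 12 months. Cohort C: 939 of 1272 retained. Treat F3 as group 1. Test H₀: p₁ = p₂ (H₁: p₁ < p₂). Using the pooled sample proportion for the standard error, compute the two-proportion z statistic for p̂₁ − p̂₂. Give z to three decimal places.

p̂₁ = 902/1166 ≈ 0.77358, p̂₂ = 939/1272 ≈ 0.73821.
Pooled p̂ = (902+939)/(1166+1272) = 1841/2438 = 0.75513.
SE = √(0.18491 × 0.0016438) = 0.01743.
z = (0.77358 − 0.73821)/0.01743 = 0.03537/0.01743 = 2.029.

z = 2.029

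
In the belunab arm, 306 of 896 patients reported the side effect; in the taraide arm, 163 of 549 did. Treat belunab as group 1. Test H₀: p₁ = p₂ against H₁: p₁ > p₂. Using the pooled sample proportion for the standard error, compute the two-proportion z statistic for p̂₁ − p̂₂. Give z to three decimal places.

z = 1.758

p̂₁ = 306/896 ≈ 0.34152, p̂₂ = 163/549 ≈ 0.29690.
Pooled p̂ = (306+163)/(896+549) = 469/1445 = 0.32457.
SE = √(0.219223 × 0.00293757) = 0.02538.
z = (0.34152 − 0.29690)/0.02538 = 0.04462/0.02538 = 1.758.
p-value = P(Z > 1.758) ≈ 0.0394.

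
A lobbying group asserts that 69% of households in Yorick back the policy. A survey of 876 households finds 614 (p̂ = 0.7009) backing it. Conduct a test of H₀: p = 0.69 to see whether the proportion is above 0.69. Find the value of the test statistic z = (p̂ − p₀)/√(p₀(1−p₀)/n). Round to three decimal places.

z = 0.698

p̂ = 614/876 = 0.70091.
Standard error under H₀: √(0.69×0.31/876) = 0.01563.
z = (0.70091 − 0.69)/0.01563 = 0.01091/0.01563 = 0.698.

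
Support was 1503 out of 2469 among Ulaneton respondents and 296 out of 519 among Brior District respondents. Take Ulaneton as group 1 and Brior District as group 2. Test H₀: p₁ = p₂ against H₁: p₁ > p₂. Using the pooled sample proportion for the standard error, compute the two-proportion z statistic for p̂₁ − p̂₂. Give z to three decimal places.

p̂₁ = 1503/2469 = 0.6087485, p̂₂ = 296/519 = 0.5703276.
Pooled p̂ = (1503+296)/(2469+519) = 1799/2988 = 0.6020750.
SE = √(0.239581 × 0.0023318) = 0.0236359.
z = (0.6087485 − 0.5703276)/0.0236359 = 0.0384209/0.0236359 = 1.626.

z = 1.626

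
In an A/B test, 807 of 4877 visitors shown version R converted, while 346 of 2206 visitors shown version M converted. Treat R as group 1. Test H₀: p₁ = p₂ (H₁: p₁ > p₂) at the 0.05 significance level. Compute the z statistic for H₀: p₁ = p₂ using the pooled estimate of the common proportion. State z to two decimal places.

p̂₁ = 807/4877 ≈ 0.16547, p̂₂ = 346/2206 ≈ 0.15684.
Pooled p̂ = (807+346)/(4877+2206) = 1153/7083 = 0.16278.
SE = √(p̂(1−p̂)(1/n₁+1/n₂)) = √(0.16278·0.83722·0.000658353) = √(8.9724e-05) = 0.00947.
z = (0.16547 − 0.15684)/0.00947 = 0.00863/0.00947 = 0.91.
p-value = P(Z > 0.911) ≈ 0.1812; since p > α = 0.05, fail to reject H₀.

z = 0.91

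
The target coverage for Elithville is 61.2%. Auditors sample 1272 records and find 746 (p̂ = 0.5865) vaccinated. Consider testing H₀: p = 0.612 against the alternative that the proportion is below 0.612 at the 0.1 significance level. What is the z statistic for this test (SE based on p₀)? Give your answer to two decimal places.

p̂ = 746/1272 ≈ 0.58648.
Standard error under H₀: √(0.612×0.388/1272) = 0.01366.
z = (0.58648 − 0.612)/0.01366 = -0.02552/0.01366 = -1.87.
p-value = P(Z < -1.868) ≈ 0.0309; since p < α = 0.1, reject H₀.

z = -1.87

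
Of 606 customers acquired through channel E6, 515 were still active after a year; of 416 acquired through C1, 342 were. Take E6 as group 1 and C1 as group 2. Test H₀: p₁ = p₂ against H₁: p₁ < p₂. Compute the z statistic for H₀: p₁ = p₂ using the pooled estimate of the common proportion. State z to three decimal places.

p̂₁ = 515/606 = 0.84983, p̂₂ = 342/416 = 0.82212.
Pooled p̂ = (515+342)/(606+416) = 857/1022 = 0.83855.
SE = √(0.135383 × 0.00405401) = 0.02343.
z = (0.84983 − 0.82212)/0.02343 = 0.02771/0.02343 = 1.183.
p-value = P(Z < 1.183) ≈ 0.8816.

z = 1.183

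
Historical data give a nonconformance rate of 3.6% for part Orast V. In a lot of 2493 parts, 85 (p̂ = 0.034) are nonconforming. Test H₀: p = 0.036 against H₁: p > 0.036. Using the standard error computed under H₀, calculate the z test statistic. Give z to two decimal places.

z = -0.51

p̂ = 85/2493 = 0.0341.
SE = √(p₀(1−p₀)/n) = √(0.034704/2493) = 0.0037.
z = (0.0341 − 0.036)/0.0037 = -0.0019/0.0037 = -0.51.
p-value = P(Z > -0.510) ≈ 0.6951.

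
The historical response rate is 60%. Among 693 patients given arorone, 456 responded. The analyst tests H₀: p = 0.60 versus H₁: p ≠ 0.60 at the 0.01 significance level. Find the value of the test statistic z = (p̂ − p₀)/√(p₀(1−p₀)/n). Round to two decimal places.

p̂ = 456/693 = 0.6580.
SE = √(p₀(1−p₀)/n) = √(0.24/693) = 0.0186.
z = (0.6580 − 0.6)/0.0186 = 0.0580/0.0186 = 3.12.
Two-sided p-value ≈ 2·Φ(−3.117) = 0.0018, so at α = 0.01 we reject H₀.

z = 3.12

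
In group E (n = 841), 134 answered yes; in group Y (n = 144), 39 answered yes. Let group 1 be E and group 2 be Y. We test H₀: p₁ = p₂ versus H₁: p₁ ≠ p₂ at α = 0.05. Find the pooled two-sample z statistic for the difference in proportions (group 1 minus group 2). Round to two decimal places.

z = -3.25

p̂₁ = 134/841 = 0.1593, p̂₂ = 39/144 = 0.2708.
Pooled p̂ = (134+39)/(841+144) = 173/985 = 0.1756.
SE = √(0.144787 × 0.00813351) = 0.0343.
z = (0.1593 − 0.2708)/0.0343 = -0.1115/0.0343 = -3.25.
Two-sided p-value ≈ 2·Φ(−3.249) = 0.0012; since p < α = 0.05, reject H₀.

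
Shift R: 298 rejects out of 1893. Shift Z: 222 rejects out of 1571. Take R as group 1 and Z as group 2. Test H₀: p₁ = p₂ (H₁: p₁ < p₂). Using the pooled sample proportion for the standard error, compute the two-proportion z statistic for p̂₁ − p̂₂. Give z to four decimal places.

z = 1.3216

p̂₁ = 298/1893 = 0.1574221, p̂₂ = 222/1571 = 0.1413113.
Pooled p̂ = (298+222)/(1893+1571) = 520/3464 = 0.1501155.
SE = √(0.127581 × 0.0011648) = 0.0121904.
z = (0.1574221 − 0.1413113)/0.0121904 = 0.0161108/0.0121904 = 1.3216.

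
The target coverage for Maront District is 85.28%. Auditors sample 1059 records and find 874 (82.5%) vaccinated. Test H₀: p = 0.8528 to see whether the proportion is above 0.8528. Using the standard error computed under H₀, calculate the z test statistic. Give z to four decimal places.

z = -2.5252

p̂ = 874/1059 = 0.8253069.
Standard error under H₀: √(0.8528×0.1472/1059) = 0.0108875.
z = (0.8253069 − 0.8528)/0.0108875 = -0.0274931/0.0108875 = -2.5252.
p-value = P(Z > -2.525) ≈ 0.9942.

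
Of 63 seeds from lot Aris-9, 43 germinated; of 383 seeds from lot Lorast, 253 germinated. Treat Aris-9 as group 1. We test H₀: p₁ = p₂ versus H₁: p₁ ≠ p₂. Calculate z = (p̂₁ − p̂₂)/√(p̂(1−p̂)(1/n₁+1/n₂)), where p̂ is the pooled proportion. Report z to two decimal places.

p̂₁ = 43/63 = 0.6825, p̂₂ = 253/383 = 0.6606.
Pooled p̂ = (43+253)/(63+383) = 296/446 = 0.6637.
SE = √(p̂(1−p̂)(1/n₁+1/n₂)) = √(0.6637·0.3363·0.018484) = √(0.00412581) = 0.0642.
z = (0.6825 − 0.6606)/0.0642 = 0.0219/0.0642 = 0.34.

z = 0.34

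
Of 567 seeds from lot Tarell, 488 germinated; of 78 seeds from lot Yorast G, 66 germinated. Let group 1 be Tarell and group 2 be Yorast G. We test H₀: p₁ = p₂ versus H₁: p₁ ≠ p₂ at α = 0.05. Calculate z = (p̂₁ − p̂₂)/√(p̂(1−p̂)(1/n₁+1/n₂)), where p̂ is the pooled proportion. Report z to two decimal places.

p̂₁ = 488/567 = 0.8607, p̂₂ = 66/78 = 0.8462.
Pooled p̂ = (488+66)/(567+78) = 554/645 = 0.8589.
SE = √(0.12118 × 0.0145842) = 0.0420.
z = (0.8607 − 0.8462)/0.0420 = 0.0145/0.0420 = 0.35.
Two-sided p-value ≈ 2·Φ(−0.345) = 0.7299; since p > α = 0.05, fail to reject H₀.

z = 0.35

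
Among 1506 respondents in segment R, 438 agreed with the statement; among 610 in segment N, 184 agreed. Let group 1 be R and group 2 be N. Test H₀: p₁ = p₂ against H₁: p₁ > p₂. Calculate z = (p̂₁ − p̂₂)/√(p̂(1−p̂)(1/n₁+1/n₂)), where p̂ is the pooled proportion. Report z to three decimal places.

p̂₁ = 438/1506 ≈ 0.29084, p̂₂ = 184/610 ≈ 0.30164.
Pooled p̂ = (438+184)/(1506+610) = 622/2116 = 0.29395.
SE = √(p̂(1−p̂)(1/n₁+1/n₂)) = √(0.29395·0.70605·0.00230335) = √(0.000478047) = 0.02186.
z = (0.29084 − 0.30164)/0.02186 = -0.01080/0.02186 = -0.494.
p-value = P(Z > -0.494) ≈ 0.6894.

z = -0.494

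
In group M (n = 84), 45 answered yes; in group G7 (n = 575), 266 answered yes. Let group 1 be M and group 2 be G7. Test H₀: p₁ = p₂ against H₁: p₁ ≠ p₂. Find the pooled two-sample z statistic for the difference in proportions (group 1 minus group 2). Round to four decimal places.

z = 1.2537

p̂₁ = 45/84 ≈ 0.535714, p̂₂ = 266/575 ≈ 0.462609.
Pooled p̂ = (45+266)/(84+575) = 311/659 = 0.471927.
SE = √(p̂(1−p̂)(1/n₁+1/n₂)) = √(0.471927·0.528073·0.0136439) = √(0.00340022) = 0.058311.
z = (0.535714 − 0.462609)/0.058311 = 0.073105/0.058311 = 1.2537.
Two-sided p-value ≈ 2·Φ(−1.254) = 0.2099.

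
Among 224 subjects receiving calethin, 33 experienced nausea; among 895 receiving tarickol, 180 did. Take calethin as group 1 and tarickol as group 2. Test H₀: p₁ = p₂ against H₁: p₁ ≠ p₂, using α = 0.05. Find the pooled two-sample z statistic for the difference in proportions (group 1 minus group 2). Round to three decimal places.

p̂₁ = 33/224 ≈ 0.14732, p̂₂ = 180/895 ≈ 0.20112.
Pooled p̂ = (33+180)/(224+895) = 213/1119 = 0.19035.
SE = √(0.154116 × 0.0055816) = 0.02933.
z = (0.14732 − 0.20112)/0.02933 = -0.05380/0.02933 = -1.834.
Two-sided p-value ≈ 2·Φ(−1.834) = 0.0666. With α = 0.05, fail to reject H₀.

z = -1.834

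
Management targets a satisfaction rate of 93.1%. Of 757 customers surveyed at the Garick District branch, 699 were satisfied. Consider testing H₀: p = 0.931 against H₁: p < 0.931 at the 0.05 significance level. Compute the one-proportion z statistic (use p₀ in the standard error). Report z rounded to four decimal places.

z = -0.8270

p̂ = 699/757 = 0.923382.
Under H₀, SE = √(0.931·0.069/757) = √(8.486e-05) = 0.009212.
z = (0.923382 − 0.931)/0.009212 = -0.007618/0.009212 = -0.8270.
p-value = P(Z < -0.827) ≈ 0.2041. With α = 0.05, fail to reject H₀.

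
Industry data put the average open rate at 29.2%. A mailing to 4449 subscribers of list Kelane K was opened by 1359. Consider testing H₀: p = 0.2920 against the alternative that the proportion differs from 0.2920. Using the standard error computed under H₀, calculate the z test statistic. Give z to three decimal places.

p̂ = 1359/4449 = 0.305462.
SE = √(p₀(1−p₀)/n) = √(0.20674/4449) = 0.006817.
z = (0.305462 − 0.292)/0.006817 = 0.013462/0.006817 = 1.975.
p-value = 2·P(Z > 1.975) ≈ 0.0483.

z = 1.975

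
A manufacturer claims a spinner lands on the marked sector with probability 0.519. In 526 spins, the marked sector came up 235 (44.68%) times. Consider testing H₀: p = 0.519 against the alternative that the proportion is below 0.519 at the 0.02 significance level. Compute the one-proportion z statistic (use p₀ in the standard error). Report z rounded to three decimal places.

p̂ = 235/526 ≈ 0.446768.
Standard error under H₀: √(0.519×0.481/526) = 0.021785.
z = (0.446768 − 0.519)/0.021785 = -0.072232/0.021785 = -3.316.
p-value = P(Z < -3.316) ≈ 0.0005. With α = 0.02, reject H₀.

z = -3.316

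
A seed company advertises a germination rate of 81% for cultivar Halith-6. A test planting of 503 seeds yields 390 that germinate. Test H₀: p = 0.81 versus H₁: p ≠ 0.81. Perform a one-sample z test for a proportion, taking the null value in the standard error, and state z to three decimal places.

p̂ = 390/503 ≈ 0.77535.
SE = √(p₀(1−p₀)/n) = √(0.1539/503) = 0.01749.
z = (0.77535 − 0.81)/0.01749 = -0.03465/0.01749 = -1.981.
p-value = 2·P(Z > 1.981) ≈ 0.0476.

z = -1.981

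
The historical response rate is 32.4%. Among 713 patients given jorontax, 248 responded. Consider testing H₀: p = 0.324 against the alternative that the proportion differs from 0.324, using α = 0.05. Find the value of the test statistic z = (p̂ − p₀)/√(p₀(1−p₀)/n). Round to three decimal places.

z = 1.359

p̂ = 248/713 ≈ 0.34783.
Under H₀, SE = √(0.324·0.676/713) = √(0.000307187) = 0.01753.
z = (0.34783 − 0.324)/0.01753 = 0.02383/0.01753 = 1.359.
Two-sided p-value ≈ 2·Φ(−1.359) = 0.1740. With α = 0.05, fail to reject H₀.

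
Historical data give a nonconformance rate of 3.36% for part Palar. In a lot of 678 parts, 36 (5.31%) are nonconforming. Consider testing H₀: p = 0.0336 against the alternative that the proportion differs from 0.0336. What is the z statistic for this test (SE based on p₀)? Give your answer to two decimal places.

p̂ = 36/678 = 0.05310.
SE = √(p₀(1−p₀)/n) = √(0.032471/678) = 0.00692.
z = (0.05310 − 0.0336)/0.00692 = 0.01950/0.00692 = 2.82.

z = 2.82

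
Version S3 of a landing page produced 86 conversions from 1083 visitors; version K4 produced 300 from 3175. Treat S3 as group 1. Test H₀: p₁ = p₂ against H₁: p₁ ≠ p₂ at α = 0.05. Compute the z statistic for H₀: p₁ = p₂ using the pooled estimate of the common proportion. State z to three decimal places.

z = -1.492

p̂₁ = 86/1083 ≈ 0.079409, p̂₂ = 300/3175 ≈ 0.094488.
Pooled p̂ = (86+300)/(1083+3175) = 386/4258 = 0.090653.
SE = √(p̂(1−p̂)(1/n₁+1/n₂)) = √(0.090653·0.909347·0.00123832) = √(0.000102081) = 0.010104.
z = (0.079409 − 0.094488)/0.010104 = -0.015079/0.010104 = -1.492.
Two-sided p-value ≈ 2·Φ(−1.492) = 0.1356, so at α = 0.05 we fail to reject H₀.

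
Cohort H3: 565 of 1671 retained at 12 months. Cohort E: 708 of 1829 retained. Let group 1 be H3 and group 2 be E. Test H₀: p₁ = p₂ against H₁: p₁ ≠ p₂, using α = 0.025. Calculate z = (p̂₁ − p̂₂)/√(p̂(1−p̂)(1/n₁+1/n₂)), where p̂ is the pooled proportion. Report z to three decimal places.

z = -3.008

p̂₁ = 565/1671 = 0.338121, p̂₂ = 708/1829 = 0.387097.
Pooled p̂ = (565+708)/(1671+1829) = 1273/3500 = 0.363714.
SE = √(p̂(1−p̂)(1/n₁+1/n₂)) = √(0.363714·0.636286·0.00114519) = √(0.000265027) = 0.016280.
z = (0.338121 − 0.387097)/0.016280 = -0.048976/0.016280 = -3.008.
Two-sided p-value ≈ 2·Φ(−3.008) = 0.0026; since p < α = 0.025, reject H₀.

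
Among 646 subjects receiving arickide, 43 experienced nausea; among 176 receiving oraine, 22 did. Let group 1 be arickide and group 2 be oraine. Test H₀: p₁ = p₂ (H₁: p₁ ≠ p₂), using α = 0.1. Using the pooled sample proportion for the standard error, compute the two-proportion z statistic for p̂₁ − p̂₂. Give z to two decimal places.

p̂₁ = 43/646 ≈ 0.0666, p̂₂ = 22/176 ≈ 0.1250.
Pooled p̂ = (43+22)/(646+176) = 65/822 = 0.0791.
SE = √(0.0728225 × 0.00722981) = 0.0229.
z = (0.0666 − 0.1250)/0.0229 = -0.0584/0.0229 = -2.55.
Two-sided p-value ≈ 2·Φ(−2.547) = 0.0109. With α = 0.1, reject H₀.

z = -2.55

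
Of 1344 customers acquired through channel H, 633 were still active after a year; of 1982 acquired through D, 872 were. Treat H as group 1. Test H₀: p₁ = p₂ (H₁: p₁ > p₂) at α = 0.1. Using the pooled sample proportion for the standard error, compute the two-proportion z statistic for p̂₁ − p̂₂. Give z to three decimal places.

z = 1.764

p̂₁ = 633/1344 ≈ 0.47098, p̂₂ = 872/1982 ≈ 0.43996.
Pooled p̂ = (633+872)/(1344+1982) = 1505/3326 = 0.45250.
SE = √(0.247743 × 0.00124859) = 0.01759.
z = (0.47098 − 0.43996)/0.01759 = 0.03102/0.01759 = 1.764.
p-value = P(Z > 1.764) ≈ 0.0389; since p < α = 0.1, reject H₀.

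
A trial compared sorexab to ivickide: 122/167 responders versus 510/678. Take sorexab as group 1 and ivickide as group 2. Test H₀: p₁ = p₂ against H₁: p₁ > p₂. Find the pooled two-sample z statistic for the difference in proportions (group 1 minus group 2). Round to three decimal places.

p̂₁ = 122/167 ≈ 0.73054, p̂₂ = 510/678 ≈ 0.75221.
Pooled p̂ = (122+510)/(167+678) = 632/845 = 0.74793.
SE = √(p̂(1−p̂)(1/n₁+1/n₂)) = √(0.74793·0.25207·0.00746295) = √(0.001407) = 0.03751.
z = (0.73054 − 0.75221)/0.03751 = -0.02167/0.03751 = -0.578.
p-value = P(Z > -0.578) ≈ 0.7183.

z = -0.578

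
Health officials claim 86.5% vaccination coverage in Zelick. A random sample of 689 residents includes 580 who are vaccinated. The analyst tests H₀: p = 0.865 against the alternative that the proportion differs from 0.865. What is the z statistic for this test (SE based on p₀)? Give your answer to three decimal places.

p̂ = 580/689 = 0.84180.
Standard error under H₀: √(0.865×0.135/689) = 0.01302.
z = (0.84180 − 0.865)/0.01302 = -0.02320/0.01302 = -1.782.
p-value = 2·P(Z > 1.782) ≈ 0.0747.

z = -1.782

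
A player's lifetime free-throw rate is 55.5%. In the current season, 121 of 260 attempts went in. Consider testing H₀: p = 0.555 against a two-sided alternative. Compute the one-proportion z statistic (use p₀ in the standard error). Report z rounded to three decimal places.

z = -2.908

p̂ = 121/260 = 0.46538.
SE = √(p₀(1−p₀)/n) = √(0.24698/260) = 0.03082.
z = (0.46538 − 0.555)/0.03082 = -0.08962/0.03082 = -2.908.
Two-sided p-value ≈ 2·Φ(−2.908) = 0.0036.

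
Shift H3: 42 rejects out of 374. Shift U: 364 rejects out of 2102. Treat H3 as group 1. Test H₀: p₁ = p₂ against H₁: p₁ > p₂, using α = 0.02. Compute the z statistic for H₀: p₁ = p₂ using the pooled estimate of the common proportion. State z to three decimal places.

p̂₁ = 42/374 = 0.11230, p̂₂ = 364/2102 = 0.17317.
Pooled p̂ = (42+364)/(374+2102) = 406/2476 = 0.16397.
SE = √(p̂(1−p̂)(1/n₁+1/n₂)) = √(0.16397·0.83603·0.00314953) = √(0.000431759) = 0.02078.
z = (0.11230 − 0.17317)/0.02078 = -0.06087/0.02078 = -2.929.
p-value = P(Z > -2.929) ≈ 0.9983, so at α = 0.02 we fail to reject H₀.

z = -2.929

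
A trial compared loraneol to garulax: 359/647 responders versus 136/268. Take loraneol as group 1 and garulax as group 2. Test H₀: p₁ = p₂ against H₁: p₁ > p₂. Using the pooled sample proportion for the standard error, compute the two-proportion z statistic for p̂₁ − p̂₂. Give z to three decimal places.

z = 1.310

p̂₁ = 359/647 = 0.55487, p̂₂ = 136/268 = 0.50746.
Pooled p̂ = (359+136)/(647+268) = 495/915 = 0.54098.
SE = √(0.24832 × 0.00527694) = 0.03620.
z = (0.55487 − 0.50746)/0.03620 = 0.04741/0.03620 = 1.310.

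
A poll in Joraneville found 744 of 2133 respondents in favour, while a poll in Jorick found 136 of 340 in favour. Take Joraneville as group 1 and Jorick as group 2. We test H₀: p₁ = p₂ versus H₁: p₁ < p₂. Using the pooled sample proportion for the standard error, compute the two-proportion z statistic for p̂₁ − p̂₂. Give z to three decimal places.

z = -1.831

p̂₁ = 744/2133 ≈ 0.34880, p̂₂ = 136/340 ≈ 0.40000.
Pooled p̂ = (744+136)/(2133+340) = 880/2473 = 0.35584.
SE = √(p̂(1−p̂)(1/n₁+1/n₂)) = √(0.35584·0.64416·0.00341) = √(0.000781636) = 0.02796.
z = (0.34880 − 0.40000)/0.02796 = -0.05120/0.02796 = -1.831.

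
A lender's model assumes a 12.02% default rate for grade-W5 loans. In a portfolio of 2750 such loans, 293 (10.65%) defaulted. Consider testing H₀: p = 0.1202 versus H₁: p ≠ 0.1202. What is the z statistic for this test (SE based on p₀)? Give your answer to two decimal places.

z = -2.20

p̂ = 293/2750 = 0.10655.
SE = √(p₀(1−p₀)/n) = √(0.10575/2750) = 0.00620.
z = (0.10655 − 0.1202)/0.00620 = -0.01365/0.00620 = -2.20.
p-value = 2·P(Z > 2.202) ≈ 0.0277.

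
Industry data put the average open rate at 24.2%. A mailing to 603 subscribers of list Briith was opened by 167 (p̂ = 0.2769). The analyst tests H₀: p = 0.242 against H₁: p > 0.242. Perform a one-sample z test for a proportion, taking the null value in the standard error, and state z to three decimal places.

z = 2.004

p̂ = 167/603 ≈ 0.27695.
Under H₀, SE = √(0.242·0.758/603) = √(0.000304206) = 0.01744.
z = (0.27695 − 0.242)/0.01744 = 0.03495/0.01744 = 2.004.
p-value = P(Z > 2.004) ≈ 0.0225.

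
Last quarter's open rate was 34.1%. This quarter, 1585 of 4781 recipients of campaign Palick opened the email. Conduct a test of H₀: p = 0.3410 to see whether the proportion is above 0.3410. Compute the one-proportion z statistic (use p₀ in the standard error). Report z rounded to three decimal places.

p̂ = 1585/4781 ≈ 0.331521.
SE = √(p₀(1−p₀)/n) = √(0.22472/4781) = 0.006856.
z = (0.331521 − 0.341)/0.006856 = -0.009479/0.006856 = -1.383.
p-value = P(Z > -1.383) ≈ 0.9166.

z = -1.383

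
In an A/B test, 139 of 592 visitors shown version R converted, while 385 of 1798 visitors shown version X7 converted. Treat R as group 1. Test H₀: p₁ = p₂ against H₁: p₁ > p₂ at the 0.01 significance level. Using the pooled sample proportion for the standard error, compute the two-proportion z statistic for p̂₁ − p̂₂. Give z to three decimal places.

p̂₁ = 139/592 = 0.234797, p̂₂ = 385/1798 = 0.214127.
Pooled p̂ = (139+385)/(592+1798) = 524/2390 = 0.219247.
SE = √(p̂(1−p̂)(1/n₁+1/n₂)) = √(0.219247·0.780753·0.00224536) = √(0.000384356) = 0.019605.
z = (0.234797 − 0.214127)/0.019605 = 0.020670/0.019605 = 1.054.
p-value = P(Z > 1.054) ≈ 0.1459, so at α = 0.01 we fail to reject H₀.

z = 1.054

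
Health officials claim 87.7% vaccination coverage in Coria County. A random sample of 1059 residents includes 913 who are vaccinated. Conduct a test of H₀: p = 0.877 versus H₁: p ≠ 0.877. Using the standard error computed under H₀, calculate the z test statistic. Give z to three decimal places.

z = -1.473

p̂ = 913/1059 ≈ 0.862134.
SE = √(p₀(1−p₀)/n) = √(0.10787/1059) = 0.010093.
z = (0.862134 − 0.877)/0.010093 = -0.014866/0.010093 = -1.473.
Two-sided p-value ≈ 2·Φ(−1.473) = 0.1408.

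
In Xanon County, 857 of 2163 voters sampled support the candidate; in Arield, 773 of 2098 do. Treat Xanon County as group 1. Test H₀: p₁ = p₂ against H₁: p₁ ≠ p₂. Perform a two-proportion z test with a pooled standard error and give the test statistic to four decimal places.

p̂₁ = 857/2163 ≈ 0.3962090, p̂₂ = 773/2098 ≈ 0.3684461.
Pooled p̂ = (857+773)/(2163+2098) = 1630/4261 = 0.3825393.
SE = √(p̂(1−p̂)(1/n₁+1/n₂)) = √(0.3825393·0.6174607·0.000938965) = √(0.000221786) = 0.0148925.
z = (0.3962090 − 0.3684461)/0.0148925 = 0.0277629/0.0148925 = 1.8642.
Two-sided p-value ≈ 2·Φ(−1.864) = 0.0623.

z = 1.8642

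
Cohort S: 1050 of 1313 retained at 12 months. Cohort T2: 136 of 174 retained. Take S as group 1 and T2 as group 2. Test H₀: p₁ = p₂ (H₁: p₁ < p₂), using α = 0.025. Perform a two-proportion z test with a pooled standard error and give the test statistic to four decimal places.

z = 0.5579

p̂₁ = 1050/1313 ≈ 0.799695, p̂₂ = 136/174 ≈ 0.781609.
Pooled p̂ = (1050+136)/(1313+174) = 1186/1487 = 0.797579.
SE = √(0.161447 × 0.00650874) = 0.032416.
z = (0.799695 − 0.781609)/0.032416 = 0.018086/0.032416 = 0.5579.
p-value = P(Z < 0.558) ≈ 0.7116; since p > α = 0.025, fail to reject H₀.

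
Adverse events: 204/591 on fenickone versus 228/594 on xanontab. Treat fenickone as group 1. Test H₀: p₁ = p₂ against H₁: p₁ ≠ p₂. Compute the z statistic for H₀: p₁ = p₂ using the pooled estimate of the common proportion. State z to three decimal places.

p̂₁ = 204/591 = 0.34518, p̂₂ = 228/594 = 0.38384.
Pooled p̂ = (204+228)/(591+594) = 432/1185 = 0.36456.
SE = √(0.231655 × 0.00337555) = 0.02796.
z = (0.34518 − 0.38384)/0.02796 = -0.03866/0.02796 = -1.383.

z = -1.383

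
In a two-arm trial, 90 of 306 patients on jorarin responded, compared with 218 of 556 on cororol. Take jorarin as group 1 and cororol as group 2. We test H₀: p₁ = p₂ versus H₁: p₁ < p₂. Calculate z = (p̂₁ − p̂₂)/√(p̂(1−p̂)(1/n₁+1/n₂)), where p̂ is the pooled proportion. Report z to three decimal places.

z = -2.872

p̂₁ = 90/306 = 0.29412, p̂₂ = 218/556 = 0.39209.
Pooled p̂ = (90+218)/(306+556) = 308/862 = 0.35731.
SE = √(p̂(1−p̂)(1/n₁+1/n₂)) = √(0.35731·0.64269·0.00506654) = √(0.00116347) = 0.03411.
z = (0.29412 − 0.39209)/0.03411 = -0.09797/0.03411 = -2.872.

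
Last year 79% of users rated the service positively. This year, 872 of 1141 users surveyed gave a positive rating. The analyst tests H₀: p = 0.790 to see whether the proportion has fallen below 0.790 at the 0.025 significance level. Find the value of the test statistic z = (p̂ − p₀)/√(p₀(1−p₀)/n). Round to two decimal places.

p̂ = 872/1141 = 0.76424.
SE = √(p₀(1−p₀)/n) = √(0.1659/1141) = 0.01206.
z = (0.76424 − 0.79)/0.01206 = -0.02576/0.01206 = -2.14.
p-value = P(Z < -2.136) ≈ 0.0163. With α = 0.025, reject H₀.

z = -2.14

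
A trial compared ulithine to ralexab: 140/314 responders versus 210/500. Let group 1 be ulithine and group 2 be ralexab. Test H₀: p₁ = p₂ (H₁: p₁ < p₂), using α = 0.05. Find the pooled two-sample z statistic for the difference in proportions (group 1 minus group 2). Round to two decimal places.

p̂₁ = 140/314 = 0.4459, p̂₂ = 210/500 = 0.4200.
Pooled p̂ = (140+210)/(314+500) = 350/814 = 0.4300.
SE = √(p̂(1−p̂)(1/n₁+1/n₂)) = √(0.4300·0.5700·0.00518471) = √(0.00127076) = 0.0356.
z = (0.4459 − 0.4200)/0.0356 = 0.0259/0.0356 = 0.73.
p-value = P(Z < 0.725) ≈ 0.7659. With α = 0.05, fail to reject H₀.

z = 0.73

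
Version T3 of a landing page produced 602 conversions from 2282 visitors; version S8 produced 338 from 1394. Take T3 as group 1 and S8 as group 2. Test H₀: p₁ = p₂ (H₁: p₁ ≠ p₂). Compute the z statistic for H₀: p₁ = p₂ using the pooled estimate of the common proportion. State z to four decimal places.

z = 1.4387

p̂₁ = 602/2282 = 0.263804, p̂₂ = 338/1394 = 0.242468.
Pooled p̂ = (602+338)/(2282+1394) = 940/3676 = 0.255713.
SE = √(0.190324 × 0.00115557) = 0.014830.
z = (0.263804 − 0.242468)/0.014830 = 0.021336/0.014830 = 1.4387.
Two-sided p-value ≈ 2·Φ(−1.439) = 0.1502.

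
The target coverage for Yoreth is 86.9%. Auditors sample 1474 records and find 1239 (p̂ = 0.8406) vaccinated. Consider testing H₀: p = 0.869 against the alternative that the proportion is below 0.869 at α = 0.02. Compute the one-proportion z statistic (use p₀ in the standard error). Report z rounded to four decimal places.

z = -3.2351

p̂ = 1239/1474 = 0.840570.
Standard error under H₀: √(0.869×0.131/1474) = 0.008788.
z = (0.840570 − 0.869)/0.008788 = -0.028430/0.008788 = -3.2351.
p-value = P(Z < -3.235) ≈ 0.0006. With α = 0.02, reject H₀.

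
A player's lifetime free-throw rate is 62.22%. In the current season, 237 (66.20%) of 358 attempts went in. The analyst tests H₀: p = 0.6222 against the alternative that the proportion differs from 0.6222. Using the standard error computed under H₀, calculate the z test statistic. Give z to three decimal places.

z = 1.554

p̂ = 237/358 = 0.66201.
Standard error under H₀: √(0.6222×0.3778/358) = 0.02562.
z = (0.66201 − 0.6222)/0.02562 = 0.03981/0.02562 = 1.554.
p-value = 2·P(Z > 1.554) ≈ 0.1203.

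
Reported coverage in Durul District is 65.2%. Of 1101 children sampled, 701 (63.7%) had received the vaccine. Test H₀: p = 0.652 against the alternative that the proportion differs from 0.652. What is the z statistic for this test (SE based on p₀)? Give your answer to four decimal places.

p̂ = 701/1101 = 0.636694.
SE = √(p₀(1−p₀)/n) = √(0.2269/1101) = 0.014356.
z = (0.636694 − 0.652)/0.014356 = -0.015306/0.014356 = -1.0662.

z = -1.0662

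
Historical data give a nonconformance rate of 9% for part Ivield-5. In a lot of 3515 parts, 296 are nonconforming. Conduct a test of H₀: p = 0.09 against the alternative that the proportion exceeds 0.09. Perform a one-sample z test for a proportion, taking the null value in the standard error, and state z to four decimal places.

z = -1.1994

p̂ = 296/3515 = 0.0842105.
SE = √(p₀(1−p₀)/n) = √(0.0819/3515) = 0.0048270.
z = (0.0842105 − 0.09)/0.0048270 = -0.0057895/0.0048270 = -1.1994.
p-value = P(Z > -1.199) ≈ 0.8848.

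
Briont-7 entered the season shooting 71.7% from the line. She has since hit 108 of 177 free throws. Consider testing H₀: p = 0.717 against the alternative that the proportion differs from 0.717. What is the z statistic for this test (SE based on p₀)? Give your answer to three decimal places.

z = -3.155

p̂ = 108/177 ≈ 0.61017.
Standard error under H₀: √(0.717×0.283/177) = 0.03386.
z = (0.61017 − 0.717)/0.03386 = -0.10683/0.03386 = -3.155.
Two-sided p-value ≈ 2·Φ(−3.155) = 0.0016.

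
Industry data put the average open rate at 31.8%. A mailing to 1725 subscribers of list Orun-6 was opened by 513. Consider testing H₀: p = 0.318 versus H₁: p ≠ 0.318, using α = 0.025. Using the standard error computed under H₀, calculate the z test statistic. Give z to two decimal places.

z = -1.84

p̂ = 513/1725 = 0.2974.
SE = √(p₀(1−p₀)/n) = √(0.21688/1725) = 0.0112.
z = (0.2974 − 0.318)/0.0112 = -0.0206/0.0112 = -1.84.
Two-sided p-value ≈ 2·Φ(−1.838) = 0.0661. With α = 0.025, fail to reject H₀.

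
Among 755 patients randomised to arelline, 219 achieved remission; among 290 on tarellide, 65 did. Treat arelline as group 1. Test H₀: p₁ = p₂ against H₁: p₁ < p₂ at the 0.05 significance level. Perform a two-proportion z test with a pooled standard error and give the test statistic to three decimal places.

p̂₁ = 219/755 ≈ 0.29007, p̂₂ = 65/290 ≈ 0.22414.
Pooled p̂ = (219+65)/(755+290) = 284/1045 = 0.27177.
SE = √(p̂(1−p̂)(1/n₁+1/n₂)) = √(0.27177·0.72823·0.00477278) = √(0.000944587) = 0.03073.
z = (0.29007 − 0.22414)/0.03073 = 0.06593/0.03073 = 2.145.
p-value = P(Z < 2.145) ≈ 0.9840, so at α = 0.05 we fail to reject H₀.

z = 2.145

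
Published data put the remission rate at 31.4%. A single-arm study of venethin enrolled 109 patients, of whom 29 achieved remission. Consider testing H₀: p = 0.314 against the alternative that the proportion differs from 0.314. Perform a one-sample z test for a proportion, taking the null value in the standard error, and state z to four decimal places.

p̂ = 29/109 ≈ 0.266055.
Under H₀, SE = √(0.314·0.686/109) = √(0.00197618) = 0.044454.
z = (0.266055 − 0.314)/0.044454 = -0.047945/0.044454 = -1.0785.

z = -1.0785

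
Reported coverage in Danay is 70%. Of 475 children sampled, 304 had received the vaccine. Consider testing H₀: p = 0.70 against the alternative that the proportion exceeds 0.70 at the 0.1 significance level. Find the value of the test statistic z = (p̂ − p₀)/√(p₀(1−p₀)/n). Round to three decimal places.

z = -2.854

p̂ = 304/475 = 0.640000.
Under H₀, SE = √(0.7·0.3/475) = √(0.000442105) = 0.021026.
z = (0.640000 − 0.7)/0.021026 = -0.060000/0.021026 = -2.854.
p-value = P(Z > -2.854) ≈ 0.9978; since p > α = 0.1, fail to reject H₀.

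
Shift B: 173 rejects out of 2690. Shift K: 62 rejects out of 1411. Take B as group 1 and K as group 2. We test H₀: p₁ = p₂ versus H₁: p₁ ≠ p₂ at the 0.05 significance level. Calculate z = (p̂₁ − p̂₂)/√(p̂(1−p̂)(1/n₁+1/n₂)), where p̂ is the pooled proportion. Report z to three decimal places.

z = 2.667

p̂₁ = 173/2690 ≈ 0.0643123, p̂₂ = 62/1411 ≈ 0.0439405.
Pooled p̂ = (173+62)/(2690+1411) = 235/4101 = 0.0573031.
SE = √(0.0540195 × 0.00108046) = 0.0076398.
z = (0.0643123 − 0.0439405)/0.0076398 = 0.0203718/0.0076398 = 2.667.
p-value = 2·P(Z > 2.667) ≈ 0.0077, so at α = 0.05 we reject H₀.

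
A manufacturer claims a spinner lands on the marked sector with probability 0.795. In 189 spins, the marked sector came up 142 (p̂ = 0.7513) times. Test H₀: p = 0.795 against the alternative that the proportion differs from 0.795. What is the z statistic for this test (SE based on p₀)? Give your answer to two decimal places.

p̂ = 142/189 = 0.7513.
Under H₀, SE = √(0.795·0.205/189) = √(0.000862302) = 0.0294.
z = (0.7513 − 0.795)/0.0294 = -0.0437/0.0294 = -1.49.
p-value = 2·P(Z > 1.487) ≈ 0.1369.

z = -1.49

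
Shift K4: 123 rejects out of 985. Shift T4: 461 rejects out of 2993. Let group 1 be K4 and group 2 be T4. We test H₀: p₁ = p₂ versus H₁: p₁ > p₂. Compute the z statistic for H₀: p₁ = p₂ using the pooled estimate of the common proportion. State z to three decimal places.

p̂₁ = 123/985 = 0.1248731, p̂₂ = 461/2993 = 0.1540261.
Pooled p̂ = (123+461)/(985+2993) = 584/3978 = 0.1468074.
SE = √(0.125255 × 0.00134934) = 0.0130005.
z = (0.1248731 − 0.1540261)/0.0130005 = -0.0291530/0.0130005 = -2.242.
p-value = P(Z > -2.242) ≈ 0.9875.

z = -2.242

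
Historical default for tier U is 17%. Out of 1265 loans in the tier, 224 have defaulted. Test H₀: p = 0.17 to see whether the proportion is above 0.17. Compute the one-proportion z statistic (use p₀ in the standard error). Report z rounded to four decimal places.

z = 0.6699

p̂ = 224/1265 = 0.177075.
SE = √(p₀(1−p₀)/n) = √(0.1411/1265) = 0.010561.
z = (0.177075 − 0.17)/0.010561 = 0.007075/0.010561 = 0.6699.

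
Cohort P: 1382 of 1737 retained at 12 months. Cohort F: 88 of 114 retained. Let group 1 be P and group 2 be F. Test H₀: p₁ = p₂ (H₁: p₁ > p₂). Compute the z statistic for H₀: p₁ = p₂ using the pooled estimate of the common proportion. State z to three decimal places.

p̂₁ = 1382/1737 ≈ 0.79562, p̂₂ = 88/114 ≈ 0.77193.
Pooled p̂ = (1382+88)/(1737+114) = 1470/1851 = 0.79417.
SE = √(p̂(1−p̂)(1/n₁+1/n₂)) = √(0.79417·0.20583·0.00934764) = √(0.00152803) = 0.03909.
z = (0.79562 − 0.77193)/0.03909 = 0.02369/0.03909 = 0.606.

z = 0.606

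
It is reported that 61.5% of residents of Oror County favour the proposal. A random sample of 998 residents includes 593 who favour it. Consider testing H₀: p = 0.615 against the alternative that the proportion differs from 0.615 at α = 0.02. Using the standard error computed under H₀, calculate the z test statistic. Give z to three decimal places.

p̂ = 593/998 = 0.59419.
SE = √(p₀(1−p₀)/n) = √(0.23678/998) = 0.01540.
z = (0.59419 − 0.615)/0.01540 = -0.02081/0.01540 = -1.351.
Two-sided p-value ≈ 2·Φ(−1.351) = 0.1766. With α = 0.02, fail to reject H₀.

z = -1.351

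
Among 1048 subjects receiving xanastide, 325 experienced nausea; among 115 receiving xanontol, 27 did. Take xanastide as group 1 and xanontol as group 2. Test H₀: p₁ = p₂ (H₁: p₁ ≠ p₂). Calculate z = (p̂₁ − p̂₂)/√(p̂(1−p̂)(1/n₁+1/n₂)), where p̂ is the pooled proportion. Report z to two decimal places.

p̂₁ = 325/1048 ≈ 0.3101, p̂₂ = 27/115 ≈ 0.2348.
Pooled p̂ = (325+27)/(1048+115) = 352/1163 = 0.3027.
SE = √(p̂(1−p̂)(1/n₁+1/n₂)) = √(0.3027·0.6973·0.00964985) = √(0.00203669) = 0.0451.
z = (0.3101 − 0.2348)/0.0451 = 0.0753/0.0451 = 1.67.

z = 1.67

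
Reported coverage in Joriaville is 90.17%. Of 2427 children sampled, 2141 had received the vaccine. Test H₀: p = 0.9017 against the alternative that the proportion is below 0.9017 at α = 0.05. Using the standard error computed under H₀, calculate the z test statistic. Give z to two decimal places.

z = -3.23

p̂ = 2141/2427 = 0.882159.
Under H₀, SE = √(0.9017·0.0983/2427) = √(3.65213e-05) = 0.006043.
z = (0.882159 − 0.9017)/0.006043 = -0.019541/0.006043 = -3.23.
p-value = P(Z < -3.234) ≈ 0.0006, so at α = 0.05 we reject H₀.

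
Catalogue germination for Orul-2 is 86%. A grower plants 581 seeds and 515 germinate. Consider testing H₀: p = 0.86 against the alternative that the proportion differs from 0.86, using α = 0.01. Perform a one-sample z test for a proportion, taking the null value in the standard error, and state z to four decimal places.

p̂ = 515/581 ≈ 0.8864028.
Standard error under H₀: √(0.86×0.14/581) = 0.0143954.
z = (0.8864028 − 0.86)/0.0143954 = 0.0264028/0.0143954 = 1.8341.
p-value = 2·P(Z > 1.834) ≈ 0.0666; since p > α = 0.01, fail to reject H₀.

z = 1.8341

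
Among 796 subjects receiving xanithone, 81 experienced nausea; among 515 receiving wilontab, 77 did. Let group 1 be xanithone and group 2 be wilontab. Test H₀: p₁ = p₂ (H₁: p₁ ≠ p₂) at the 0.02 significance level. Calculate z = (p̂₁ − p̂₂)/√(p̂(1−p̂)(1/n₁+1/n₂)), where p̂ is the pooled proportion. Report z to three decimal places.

p̂₁ = 81/796 = 0.10176, p̂₂ = 77/515 = 0.14951.
Pooled p̂ = (81+77)/(796+515) = 158/1311 = 0.12052.
SE = √(p̂(1−p̂)(1/n₁+1/n₂)) = √(0.12052·0.87948·0.00319803) = √(0.000338972) = 0.01841.
z = (0.10176 − 0.14951)/0.01841 = -0.04775/0.01841 = -2.594.
Two-sided p-value ≈ 2·Φ(−2.594) = 0.0095, so at α = 0.02 we reject H₀.

z = -2.594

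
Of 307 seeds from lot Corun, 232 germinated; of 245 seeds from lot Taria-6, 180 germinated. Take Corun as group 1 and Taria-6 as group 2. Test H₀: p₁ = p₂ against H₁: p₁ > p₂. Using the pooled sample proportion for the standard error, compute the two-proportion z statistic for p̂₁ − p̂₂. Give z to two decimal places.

z = 0.56

p̂₁ = 232/307 = 0.7557, p̂₂ = 180/245 = 0.7347.
Pooled p̂ = (232+180)/(307+245) = 412/552 = 0.7464.
SE = √(p̂(1−p̂)(1/n₁+1/n₂)) = √(0.7464·0.2536·0.00733896) = √(0.00138925) = 0.0373.
z = (0.7557 − 0.7347)/0.0373 = 0.0210/0.0373 = 0.56.
p-value = P(Z > 0.564) ≈ 0.2865.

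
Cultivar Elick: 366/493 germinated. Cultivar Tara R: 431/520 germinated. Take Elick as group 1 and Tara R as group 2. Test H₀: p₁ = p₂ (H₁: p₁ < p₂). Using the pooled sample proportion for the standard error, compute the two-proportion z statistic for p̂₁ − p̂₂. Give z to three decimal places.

z = -3.358

p̂₁ = 366/493 = 0.74239, p̂₂ = 431/520 = 0.82885.
Pooled p̂ = (366+431)/(493+520) = 797/1013 = 0.78677.
SE = √(p̂(1−p̂)(1/n₁+1/n₂)) = √(0.78677·0.21323·0.00395147) = √(0.000662907) = 0.02575.
z = (0.74239 − 0.82885)/0.02575 = -0.08646/0.02575 = -3.358.
p-value = P(Z < -3.358) ≈ 0.0004.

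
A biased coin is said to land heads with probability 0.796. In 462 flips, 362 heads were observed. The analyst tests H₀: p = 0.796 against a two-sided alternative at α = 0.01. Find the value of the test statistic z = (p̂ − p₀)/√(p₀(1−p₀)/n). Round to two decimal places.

z = -0.66

p̂ = 362/462 = 0.78355.
Standard error under H₀: √(0.796×0.204/462) = 0.01875.
z = (0.78355 − 0.796)/0.01875 = -0.01245/0.01875 = -0.66.
p-value = 2·P(Z > 0.664) ≈ 0.5066; since p > α = 0.01, fail to reject H₀.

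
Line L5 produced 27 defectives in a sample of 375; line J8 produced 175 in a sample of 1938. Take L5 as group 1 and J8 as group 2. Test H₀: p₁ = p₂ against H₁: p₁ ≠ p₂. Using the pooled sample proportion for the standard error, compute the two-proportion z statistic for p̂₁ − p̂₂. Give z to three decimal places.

p̂₁ = 27/375 = 0.07200, p̂₂ = 175/1938 = 0.09030.
Pooled p̂ = (27+175)/(375+1938) = 202/2313 = 0.08733.
SE = √(0.0797055 × 0.00318266) = 0.01593.
z = (0.07200 − 0.09030)/0.01593 = -0.01830/0.01593 = -1.149.

z = -1.149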